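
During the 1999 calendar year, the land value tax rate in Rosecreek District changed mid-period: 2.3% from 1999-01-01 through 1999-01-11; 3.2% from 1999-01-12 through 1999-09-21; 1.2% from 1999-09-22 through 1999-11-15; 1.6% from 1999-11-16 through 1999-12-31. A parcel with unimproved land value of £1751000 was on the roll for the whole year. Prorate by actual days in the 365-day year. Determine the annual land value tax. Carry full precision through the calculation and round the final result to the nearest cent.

£46749.30

1999-01-01 to 1999-01-11: 11 days at 2.3% → £1751000 × 2.3% × 11/365 = £1213.7068
1999-01-12 to 1999-09-21: 253 days at 3.2% → £1751000 × 3.2% × 253/365 = £38838.6192
1999-09-22 to 1999-11-15: 55 days at 1.2% → £1751000 × 1.2% × 55/365 = £3166.1918
1999-11-16 to 1999-12-31: 46 days at 1.6% → £1751000 × 1.6% × 46/365 = £3530.7836
Total = £46749.3014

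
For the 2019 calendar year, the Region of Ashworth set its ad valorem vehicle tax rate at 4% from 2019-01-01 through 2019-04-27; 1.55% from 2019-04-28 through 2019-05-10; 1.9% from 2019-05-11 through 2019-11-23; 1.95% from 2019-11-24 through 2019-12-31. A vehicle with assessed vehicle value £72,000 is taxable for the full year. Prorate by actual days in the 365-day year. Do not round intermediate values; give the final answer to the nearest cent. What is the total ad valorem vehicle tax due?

2019-01-01 to 2019-04-27: 117 days at 4% → £72,000 × 4% × 117/365 = £923.1781
2019-04-28 to 2019-05-10: 13 days at 1.55% → £72,000 × 1.55% × 13/365 = £39.7479
2019-05-11 to 2019-11-23: 197 days at 1.9% → £72,000 × 1.9% × 197/365 = £738.3452
2019-11-24 to 2019-12-31: 38 days at 1.95% → £72,000 × 1.95% × 38/365 = £146.1699
Total = £1,847.4411

£1,847.44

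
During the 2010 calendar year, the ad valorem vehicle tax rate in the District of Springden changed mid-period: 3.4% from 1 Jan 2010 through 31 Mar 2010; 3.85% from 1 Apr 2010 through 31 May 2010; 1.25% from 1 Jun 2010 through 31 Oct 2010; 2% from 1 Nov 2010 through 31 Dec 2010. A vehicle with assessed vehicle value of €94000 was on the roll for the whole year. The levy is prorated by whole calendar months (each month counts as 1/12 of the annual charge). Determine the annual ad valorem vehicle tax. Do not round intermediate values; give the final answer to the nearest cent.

1 Jan – 31 Mar 2010: 3 months at 3.4% → €94000 × 3.4% × 3/12 = €799.0000
1 Apr – 31 May 2010: 2 months at 3.85% → €94000 × 3.85% × 2/12 = €603.1667
1 Jun – 31 Oct 2010: 5 months at 1.25% → €94000 × 1.25% × 5/12 = €489.5833
1 Nov – 31 Dec 2010: 2 months at 2% → €94000 × 2% × 2/12 = €313.3333
Total = €2205.0833

€2205.08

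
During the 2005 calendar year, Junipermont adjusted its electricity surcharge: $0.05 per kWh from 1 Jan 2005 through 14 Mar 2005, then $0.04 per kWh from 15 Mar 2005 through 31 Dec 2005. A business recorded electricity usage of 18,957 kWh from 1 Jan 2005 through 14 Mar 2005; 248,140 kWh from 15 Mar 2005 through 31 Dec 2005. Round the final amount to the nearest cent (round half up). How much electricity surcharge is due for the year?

1 Jan – 14 Mar 2005: 18,957 kWh at $0.05/kWh → $947.85
15 Mar – 31 Dec 2005: 248,140 kWh at $0.04/kWh → $9,925.60

$10,873.45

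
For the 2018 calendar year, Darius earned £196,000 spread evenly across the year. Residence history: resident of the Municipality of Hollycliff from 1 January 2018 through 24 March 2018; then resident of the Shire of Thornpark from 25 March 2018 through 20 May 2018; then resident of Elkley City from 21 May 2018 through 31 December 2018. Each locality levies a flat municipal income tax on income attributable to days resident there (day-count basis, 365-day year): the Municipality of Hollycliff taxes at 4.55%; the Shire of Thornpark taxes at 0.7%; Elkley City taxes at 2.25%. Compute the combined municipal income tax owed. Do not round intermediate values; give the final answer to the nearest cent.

The Municipality of Hollycliff, 1 January – 24 March 2018: 83 days → £196,000 × 4.55% × 83/365 = £2,027.9288
The Shire of Thornpark, 25 March – 20 May 2018: 57 days → £196,000 × 0.7% × 57/365 = £214.2575
Elkley City, 21 May – 31 December 2018: 225 days → £196,000 × 2.25% × 225/365 = £2,718.4932
Total = £4,960.6795

£4,960.68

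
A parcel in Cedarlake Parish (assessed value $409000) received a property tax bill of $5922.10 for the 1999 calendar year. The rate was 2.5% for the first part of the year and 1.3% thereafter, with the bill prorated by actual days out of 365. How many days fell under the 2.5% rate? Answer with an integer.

Let d = days at the first rate; then 365 − d days at the second rate.
$409000 × [2.5%·d + 1.3%·(365−d)] / 365 = $5922.10
Solving gives d = 45, so the new rate took effect on 15 Feb 1999.

45 days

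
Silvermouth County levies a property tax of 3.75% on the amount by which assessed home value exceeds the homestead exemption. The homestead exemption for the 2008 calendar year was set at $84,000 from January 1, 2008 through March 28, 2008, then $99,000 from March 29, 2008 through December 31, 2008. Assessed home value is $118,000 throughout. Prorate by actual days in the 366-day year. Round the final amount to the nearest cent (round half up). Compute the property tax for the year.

$847.75

January 1 – March 28, 2008: 88 days, exemption $84,000 → ($118,000 − $84,000) × 3.75% × 88/366 = $306.5574
March 29 – December 31, 2008: 278 days, exemption $99,000 → ($118,000 − $99,000) × 3.75% × 278/366 = $541.1885
Total = $847.7459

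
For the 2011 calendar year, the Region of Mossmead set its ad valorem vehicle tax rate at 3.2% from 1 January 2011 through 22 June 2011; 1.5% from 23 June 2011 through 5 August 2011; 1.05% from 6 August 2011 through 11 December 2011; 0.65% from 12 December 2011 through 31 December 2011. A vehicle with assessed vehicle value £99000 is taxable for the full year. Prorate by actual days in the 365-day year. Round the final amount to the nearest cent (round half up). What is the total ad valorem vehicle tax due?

£2080.36

1 January – 22 June 2011: 173 days at 3.2% → £99000 × 3.2% × 173/365 = £1501.5452
23 June – 5 August 2011: 44 days at 1.5% → £99000 × 1.5% × 44/365 = £179.0137
6 August – 11 December 2011: 128 days at 1.05% → £99000 × 1.05% × 128/365 = £364.5370
12 December – 31 December 2011: 20 days at 0.65% → £99000 × 0.65% × 20/365 = £35.2603
Total = £2080.3562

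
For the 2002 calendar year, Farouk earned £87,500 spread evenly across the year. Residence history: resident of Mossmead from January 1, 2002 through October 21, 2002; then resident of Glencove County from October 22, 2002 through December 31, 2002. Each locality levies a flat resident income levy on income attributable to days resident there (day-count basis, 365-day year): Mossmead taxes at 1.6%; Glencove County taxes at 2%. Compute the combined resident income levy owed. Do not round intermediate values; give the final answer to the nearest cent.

£1,468.08

Mossmead, January 1 – October 21, 2002: 294 days → £87,500 × 1.6% × 294/365 = £1,127.6712
Glencove County, October 22 – December 31, 2002: 71 days → £87,500 × 2% × 71/365 = £340.4110
Total = £1,468.0822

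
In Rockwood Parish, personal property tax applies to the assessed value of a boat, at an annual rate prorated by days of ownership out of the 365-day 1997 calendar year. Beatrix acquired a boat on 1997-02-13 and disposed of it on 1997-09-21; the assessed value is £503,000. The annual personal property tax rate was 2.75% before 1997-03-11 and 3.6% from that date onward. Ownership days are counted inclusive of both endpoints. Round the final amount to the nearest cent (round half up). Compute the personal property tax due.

1997-02-13 to 1997-03-10: 26 days at 2.75% → £503,000 × 2.75% × 26/365 = £985.3288
1997-03-11 to 1997-09-21: 195 days at 3.6% → £503,000 × 3.6% × 195/365 = £9,674.1370
Total = £10,659.4658

£10,659.47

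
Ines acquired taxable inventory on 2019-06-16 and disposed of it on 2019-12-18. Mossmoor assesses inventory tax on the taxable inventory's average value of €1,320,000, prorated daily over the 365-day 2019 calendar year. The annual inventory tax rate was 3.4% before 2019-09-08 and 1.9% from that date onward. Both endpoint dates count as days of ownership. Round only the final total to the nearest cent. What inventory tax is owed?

2019-06-16 to 2019-09-07: 84 days at 3.4% → €1,320,000 × 3.4% × 84/365 = €10,328.5479
2019-09-08 to 2019-12-18: 102 days at 1.9% → €1,320,000 × 1.9% × 102/365 = €7,008.6575
Total = €17,337.2055

€17,337.21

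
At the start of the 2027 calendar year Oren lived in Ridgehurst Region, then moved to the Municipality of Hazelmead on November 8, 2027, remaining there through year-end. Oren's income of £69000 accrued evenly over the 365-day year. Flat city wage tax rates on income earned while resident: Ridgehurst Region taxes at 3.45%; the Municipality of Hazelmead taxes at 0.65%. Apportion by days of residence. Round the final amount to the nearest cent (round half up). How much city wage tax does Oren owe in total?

£2094.67

Ridgehurst Region, January 1 – November 7, 2027: 311 days → £69000 × 3.45% × 311/365 = £2028.3164
The Municipality of Hazelmead, November 8 – December 31, 2027: 54 days → £69000 × 0.65% × 54/365 = £66.3534
Total = £2094.6699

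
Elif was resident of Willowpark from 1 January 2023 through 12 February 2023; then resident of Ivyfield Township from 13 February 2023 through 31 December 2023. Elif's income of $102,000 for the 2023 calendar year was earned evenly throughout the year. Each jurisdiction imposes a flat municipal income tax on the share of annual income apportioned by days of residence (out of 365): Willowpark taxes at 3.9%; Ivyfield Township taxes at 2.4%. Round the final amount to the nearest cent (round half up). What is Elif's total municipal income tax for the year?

$2,628.25

Willowpark, 1 January – 12 February 2023: 43 days → $102,000 × 3.9% × 43/365 = $468.6411
Ivyfield Township, 13 February – 31 December 2023: 322 days → $102,000 × 2.4% × 322/365 = $2,159.6055
Total = $2,628.2466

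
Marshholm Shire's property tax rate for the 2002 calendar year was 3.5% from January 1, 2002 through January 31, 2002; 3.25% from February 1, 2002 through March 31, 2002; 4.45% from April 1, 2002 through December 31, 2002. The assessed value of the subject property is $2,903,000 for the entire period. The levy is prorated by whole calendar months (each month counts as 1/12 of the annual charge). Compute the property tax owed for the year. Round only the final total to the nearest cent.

$121,079.29

January 1 – January 31, 2002: 1 month at 3.5% → $2,903,000 × 3.5% × 1/12 = $8,467.0833
February 1 – March 31, 2002: 2 months at 3.25% → $2,903,000 × 3.25% × 2/12 = $15,724.5833
April 1 – December 31, 2002: 9 months at 4.45% → $2,903,000 × 4.45% × 9/12 = $96,887.6250
Total = $121,079.2917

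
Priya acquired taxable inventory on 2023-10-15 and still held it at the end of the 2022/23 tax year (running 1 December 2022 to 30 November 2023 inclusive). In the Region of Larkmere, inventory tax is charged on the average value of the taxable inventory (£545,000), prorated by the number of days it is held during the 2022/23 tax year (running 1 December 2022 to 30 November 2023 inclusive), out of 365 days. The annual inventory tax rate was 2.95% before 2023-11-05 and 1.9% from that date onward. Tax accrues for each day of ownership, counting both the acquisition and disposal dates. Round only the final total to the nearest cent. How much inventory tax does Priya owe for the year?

£1,662.62

2023-10-15 to 2023-11-04: 21 days at 2.95% → £545,000 × 2.95% × 21/365 = £925.0068
2023-11-05 to 2023-11-30: 26 days at 1.9% → £545,000 × 1.9% × 26/365 = £737.6164
Total = £1,662.6233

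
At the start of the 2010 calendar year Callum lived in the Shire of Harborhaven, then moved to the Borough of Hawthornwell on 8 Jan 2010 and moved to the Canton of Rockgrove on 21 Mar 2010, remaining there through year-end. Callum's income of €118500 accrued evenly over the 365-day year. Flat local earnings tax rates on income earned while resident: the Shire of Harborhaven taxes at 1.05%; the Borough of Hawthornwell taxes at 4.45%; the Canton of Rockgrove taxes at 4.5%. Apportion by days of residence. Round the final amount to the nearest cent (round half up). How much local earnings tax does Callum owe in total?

The Shire of Harborhaven, 1 Jan – 7 Jan 2010: 7 days → €118500 × 1.05% × 7/365 = €23.8623
The Borough of Hawthornwell, 8 Jan – 20 Mar 2010: 72 days → €118500 × 4.45% × 72/365 = €1040.2027
The Canton of Rockgrove, 21 Mar – 31 Dec 2010: 286 days → €118500 × 4.5% × 286/365 = €4178.3425
Total = €5242.4075

€5242.41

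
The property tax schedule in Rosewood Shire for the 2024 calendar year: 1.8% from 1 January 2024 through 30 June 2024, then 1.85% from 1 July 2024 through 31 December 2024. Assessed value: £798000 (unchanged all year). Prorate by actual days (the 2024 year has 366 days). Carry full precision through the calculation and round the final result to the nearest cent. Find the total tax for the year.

1 January – 30 June 2024: 182 days at 1.8% → £798000 × 1.8% × 182/366 = £7142.7541
1 July – 31 December 2024: 184 days at 1.85% → £798000 × 1.85% × 184/366 = £7421.8361
Total = £14564.5902

£14564.59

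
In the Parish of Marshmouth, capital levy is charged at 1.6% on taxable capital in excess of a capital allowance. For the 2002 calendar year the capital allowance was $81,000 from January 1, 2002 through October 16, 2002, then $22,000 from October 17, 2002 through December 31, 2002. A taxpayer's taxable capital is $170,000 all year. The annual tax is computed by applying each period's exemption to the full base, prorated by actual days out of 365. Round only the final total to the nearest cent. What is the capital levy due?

$1,620.56

January 1 – October 16, 2002: 289 days, exemption $81,000 → ($170,000 − $81,000) × 1.6% × 289/365 = $1,127.4959
October 17 – December 31, 2002: 76 days, exemption $22,000 → ($170,000 − $22,000) × 1.6% × 76/365 = $493.0630
Total = $1,620.5589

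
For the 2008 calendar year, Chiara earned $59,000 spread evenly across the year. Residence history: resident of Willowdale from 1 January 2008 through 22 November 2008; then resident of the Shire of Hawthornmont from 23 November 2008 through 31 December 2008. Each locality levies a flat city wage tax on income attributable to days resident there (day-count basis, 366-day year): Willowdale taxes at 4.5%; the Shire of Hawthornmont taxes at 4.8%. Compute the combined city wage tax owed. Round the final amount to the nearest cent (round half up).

$2,673.86

Willowdale, 1 January – 22 November 2008: 327 days → $59,000 × 4.5% × 327/366 = $2,372.0902
The Shire of Hawthornmont, 23 November – 31 December 2008: 39 days → $59,000 × 4.8% × 39/366 = $301.7705
Total = $2,673.8607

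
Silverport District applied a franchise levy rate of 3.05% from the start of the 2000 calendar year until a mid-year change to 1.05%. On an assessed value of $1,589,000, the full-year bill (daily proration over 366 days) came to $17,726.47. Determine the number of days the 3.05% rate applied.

Let d = days at the first rate; then 366 − d days at the second rate.
$1,589,000 × [3.05%·d + 1.05%·(366−d)] / 366 = $17,726.47
Solving gives d = 12, so the new rate took effect on 13 January 2000.

12 days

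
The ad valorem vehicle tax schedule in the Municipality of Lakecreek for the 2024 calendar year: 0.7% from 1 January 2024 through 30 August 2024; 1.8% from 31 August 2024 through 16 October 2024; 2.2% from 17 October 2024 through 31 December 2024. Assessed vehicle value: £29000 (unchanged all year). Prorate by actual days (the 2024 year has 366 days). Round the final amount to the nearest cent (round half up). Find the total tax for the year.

£334.29

1 January – 30 August 2024: 243 days at 0.7% → £29000 × 0.7% × 243/366 = £134.7787
31 August – 16 October 2024: 47 days at 1.8% → £29000 × 1.8% × 47/366 = £67.0328
17 October – 31 December 2024: 76 days at 2.2% → £29000 × 2.2% × 76/366 = £132.4809
Total = £334.2923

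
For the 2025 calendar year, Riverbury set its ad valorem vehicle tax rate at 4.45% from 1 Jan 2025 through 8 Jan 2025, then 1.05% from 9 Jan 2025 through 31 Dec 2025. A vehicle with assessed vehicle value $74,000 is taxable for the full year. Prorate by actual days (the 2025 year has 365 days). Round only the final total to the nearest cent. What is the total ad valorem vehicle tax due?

1 Jan – 8 Jan 2025: 8 days at 4.45% → $74,000 × 4.45% × 8/365 = $72.1753
9 Jan – 31 Dec 2025: 357 days at 1.05% → $74,000 × 1.05% × 357/365 = $759.9699
Total = $832.1452

$832.15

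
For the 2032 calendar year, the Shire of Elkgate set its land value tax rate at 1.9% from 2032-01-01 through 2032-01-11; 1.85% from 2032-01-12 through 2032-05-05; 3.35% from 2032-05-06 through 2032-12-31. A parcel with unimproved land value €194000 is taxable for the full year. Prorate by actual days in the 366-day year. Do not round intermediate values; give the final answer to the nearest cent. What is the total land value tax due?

2032-01-01 to 2032-01-11: 11 days at 1.9% → €194000 × 1.9% × 11/366 = €110.7814
2032-01-12 to 2032-05-05: 115 days at 1.85% → €194000 × 1.85% × 115/366 = €1127.6913
2032-05-06 to 2032-12-31: 240 days at 3.35% → €194000 × 3.35% × 240/366 = €4261.6393
Total = €5500.1120

€5500.11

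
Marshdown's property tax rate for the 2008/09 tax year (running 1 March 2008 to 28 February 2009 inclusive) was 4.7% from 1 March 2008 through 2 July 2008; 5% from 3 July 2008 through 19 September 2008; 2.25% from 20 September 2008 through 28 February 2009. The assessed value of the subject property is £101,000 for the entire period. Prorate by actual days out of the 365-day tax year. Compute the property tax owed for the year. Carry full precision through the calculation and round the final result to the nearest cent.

£3,714.31

1 March – 2 July 2008: 124 days at 4.7% → £101,000 × 4.7% × 124/365 = £1,612.6795
3 July – 19 September 2008: 79 days at 5% → £101,000 × 5% × 79/365 = £1,093.0137
20 September 2008 – 28 February 2009: 162 days at 2.25% → £101,000 × 2.25% × 162/365 = £1,008.6164
Total = £3,714.3096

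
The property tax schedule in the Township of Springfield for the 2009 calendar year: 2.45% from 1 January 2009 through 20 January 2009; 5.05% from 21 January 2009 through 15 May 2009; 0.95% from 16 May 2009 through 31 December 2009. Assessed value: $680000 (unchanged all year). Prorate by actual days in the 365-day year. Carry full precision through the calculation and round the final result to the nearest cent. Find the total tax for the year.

1 January – 20 January 2009: 20 days at 2.45% → $680000 × 2.45% × 20/365 = $912.8767
21 January – 15 May 2009: 115 days at 5.05% → $680000 × 5.05% × 115/365 = $10819.4521
16 May – 31 December 2009: 230 days at 0.95% → $680000 × 0.95% × 230/365 = $4070.6849
Total = $15803.0137

$15803.01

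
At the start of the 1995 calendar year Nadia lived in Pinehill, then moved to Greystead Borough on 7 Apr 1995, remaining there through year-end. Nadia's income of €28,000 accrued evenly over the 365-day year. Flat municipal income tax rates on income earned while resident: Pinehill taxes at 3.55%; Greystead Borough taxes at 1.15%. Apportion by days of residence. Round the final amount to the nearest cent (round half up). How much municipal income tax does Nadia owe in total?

€498.75

Pinehill, 1 Jan – 6 Apr 1995: 96 days → €28,000 × 3.55% × 96/365 = €261.4356
Greystead Borough, 7 Apr – 31 Dec 1995: 269 days → €28,000 × 1.15% × 269/365 = €237.3096
Total = €498.7452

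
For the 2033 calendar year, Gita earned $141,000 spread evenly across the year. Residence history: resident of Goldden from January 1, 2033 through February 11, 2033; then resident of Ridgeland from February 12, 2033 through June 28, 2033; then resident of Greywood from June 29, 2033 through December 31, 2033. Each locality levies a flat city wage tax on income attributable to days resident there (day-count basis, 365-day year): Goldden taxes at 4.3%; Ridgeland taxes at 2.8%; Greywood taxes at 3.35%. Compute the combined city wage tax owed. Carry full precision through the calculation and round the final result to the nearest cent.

$4,586.56

Goldden, January 1 – February 11, 2033: 42 days → $141,000 × 4.3% × 42/365 = $697.6603
Ridgeland, February 12 – June 28, 2033: 137 days → $141,000 × 2.8% × 137/365 = $1,481.8521
Greywood, June 29 – December 31, 2033: 186 days → $141,000 × 3.35% × 186/365 = $2,407.0438
Total = $4,586.5562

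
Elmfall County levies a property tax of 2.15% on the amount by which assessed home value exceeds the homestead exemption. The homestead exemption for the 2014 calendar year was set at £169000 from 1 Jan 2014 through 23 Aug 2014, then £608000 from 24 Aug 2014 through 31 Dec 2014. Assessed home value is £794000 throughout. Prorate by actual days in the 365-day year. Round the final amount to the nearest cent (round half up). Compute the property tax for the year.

£10075.84

1 Jan – 23 Aug 2014: 235 days, exemption £169000 → (£794000 − £169000) × 2.15% × 235/365 = £8651.5411
24 Aug – 31 Dec 2014: 130 days, exemption £608000 → (£794000 − £608000) × 2.15% × 130/365 = £1424.3014
Total = £10075.8425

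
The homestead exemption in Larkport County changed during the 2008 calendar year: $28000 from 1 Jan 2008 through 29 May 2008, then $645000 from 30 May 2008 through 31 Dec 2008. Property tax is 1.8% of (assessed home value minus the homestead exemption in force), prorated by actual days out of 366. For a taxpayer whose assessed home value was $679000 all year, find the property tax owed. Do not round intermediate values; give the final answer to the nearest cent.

$5163.64

1 Jan – 29 May 2008: 150 days, exemption $28000 → ($679000 − $28000) × 1.8% × 150/366 = $4802.4590
30 May – 31 Dec 2008: 216 days, exemption $645000 → ($679000 − $645000) × 1.8% × 216/366 = $361.1803
Total = $5163.6393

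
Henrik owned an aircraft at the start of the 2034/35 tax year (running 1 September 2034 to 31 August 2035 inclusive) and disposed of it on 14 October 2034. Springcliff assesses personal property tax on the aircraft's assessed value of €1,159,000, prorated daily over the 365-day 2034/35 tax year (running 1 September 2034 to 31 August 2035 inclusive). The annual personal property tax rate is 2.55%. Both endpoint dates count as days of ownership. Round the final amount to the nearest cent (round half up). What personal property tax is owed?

Days held (1 September – 14 October 2034): 44 out of 365
Tax = €1,159,000 × 2.55% × 44/365 = €3,562.7342

€3,562.73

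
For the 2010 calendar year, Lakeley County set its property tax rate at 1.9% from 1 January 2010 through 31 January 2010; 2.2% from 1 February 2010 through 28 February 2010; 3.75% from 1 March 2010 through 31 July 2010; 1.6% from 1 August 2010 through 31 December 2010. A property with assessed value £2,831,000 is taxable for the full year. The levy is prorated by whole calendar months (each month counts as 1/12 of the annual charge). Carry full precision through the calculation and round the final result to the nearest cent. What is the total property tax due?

£72,780.29

1 January – 31 January 2010: 1 month at 1.9% → £2,831,000 × 1.9% × 1/12 = £4,482.4167
1 February – 28 February 2010: 1 month at 2.2% → £2,831,000 × 2.2% × 1/12 = £5,190.1667
1 March – 31 July 2010: 5 months at 3.75% → £2,831,000 × 3.75% × 5/12 = £44,234.3750
1 August – 31 December 2010: 5 months at 1.6% → £2,831,000 × 1.6% × 5/12 = £18,873.3333
Total = £72,780.2917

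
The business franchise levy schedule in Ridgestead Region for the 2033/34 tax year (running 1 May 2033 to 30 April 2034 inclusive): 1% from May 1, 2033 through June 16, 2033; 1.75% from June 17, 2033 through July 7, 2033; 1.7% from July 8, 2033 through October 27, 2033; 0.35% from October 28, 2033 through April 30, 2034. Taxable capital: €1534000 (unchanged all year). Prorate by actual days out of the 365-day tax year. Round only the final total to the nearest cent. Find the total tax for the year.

May 1 – June 16, 2033: 47 days at 1% → €1534000 × 1% × 47/365 = €1975.2877
June 17 – July 7, 2033: 21 days at 1.75% → €1534000 × 1.75% × 21/365 = €1544.5068
July 8 – October 27, 2033: 112 days at 1.7% → €1534000 × 1.7% × 112/365 = €8002.0164
October 28, 2033 – April 30, 2034: 185 days at 0.35% → €1534000 × 0.35% × 185/365 = €2721.2740
Total = €14243.0849

€14243.08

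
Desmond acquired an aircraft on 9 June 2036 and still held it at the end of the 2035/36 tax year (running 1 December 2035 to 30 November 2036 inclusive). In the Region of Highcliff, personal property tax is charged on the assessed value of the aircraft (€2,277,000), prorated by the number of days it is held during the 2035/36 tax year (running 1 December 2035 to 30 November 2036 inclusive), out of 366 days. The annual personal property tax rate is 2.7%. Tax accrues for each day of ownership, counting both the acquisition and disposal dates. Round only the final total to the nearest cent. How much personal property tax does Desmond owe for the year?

Days held (9 June – 30 November 2036): 175 out of 366
Tax = €2,277,000 × 2.7% × 175/366 = €29,395.6967

€29,395.70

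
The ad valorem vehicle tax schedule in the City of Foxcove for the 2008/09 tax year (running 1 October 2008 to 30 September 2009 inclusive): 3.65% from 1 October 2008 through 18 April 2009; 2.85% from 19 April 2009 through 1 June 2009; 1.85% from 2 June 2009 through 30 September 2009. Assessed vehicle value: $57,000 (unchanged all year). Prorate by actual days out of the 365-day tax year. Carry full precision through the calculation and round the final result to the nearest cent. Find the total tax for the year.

$1,685.40

1 October 2008 – 18 April 2009: 200 days at 3.65% → $57,000 × 3.65% × 200/365 = $1,140.0000
19 April – 1 June 2009: 44 days at 2.85% → $57,000 × 2.85% × 44/365 = $195.8301
2 June – 30 September 2009: 121 days at 1.85% → $57,000 × 1.85% × 121/365 = $349.5740
Total = $1,685.4041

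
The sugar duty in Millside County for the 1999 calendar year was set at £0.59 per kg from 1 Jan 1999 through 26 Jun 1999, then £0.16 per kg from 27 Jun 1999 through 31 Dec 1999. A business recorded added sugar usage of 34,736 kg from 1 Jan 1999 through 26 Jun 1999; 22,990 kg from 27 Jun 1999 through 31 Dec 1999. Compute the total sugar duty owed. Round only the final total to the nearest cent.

1 Jan – 26 Jun 1999: 34,736 kg at £0.59/kg → £20494.24
27 Jun – 31 Dec 1999: 22,990 kg at £0.16/kg → £3678.40

£24172.64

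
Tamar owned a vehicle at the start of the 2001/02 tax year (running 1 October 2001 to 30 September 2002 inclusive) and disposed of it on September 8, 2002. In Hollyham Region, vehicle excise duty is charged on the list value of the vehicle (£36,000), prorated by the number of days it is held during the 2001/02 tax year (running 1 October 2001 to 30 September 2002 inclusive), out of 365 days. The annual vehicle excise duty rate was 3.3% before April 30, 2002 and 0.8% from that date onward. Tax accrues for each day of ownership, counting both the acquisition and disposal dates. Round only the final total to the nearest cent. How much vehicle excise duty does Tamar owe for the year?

£790.92

October 1, 2001 – April 29, 2002: 211 days at 3.3% → £36,000 × 3.3% × 211/365 = £686.7616
April 30 – September 8, 2002: 132 days at 0.8% → £36,000 × 0.8% × 132/365 = £104.1534
Total = £790.9151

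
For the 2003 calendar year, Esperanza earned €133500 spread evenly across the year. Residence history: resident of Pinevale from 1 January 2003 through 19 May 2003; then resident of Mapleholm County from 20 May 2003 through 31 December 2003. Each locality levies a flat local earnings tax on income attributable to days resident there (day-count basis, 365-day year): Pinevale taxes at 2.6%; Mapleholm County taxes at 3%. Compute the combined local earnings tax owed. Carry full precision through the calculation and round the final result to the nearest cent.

€3801.64

Pinevale, 1 January – 19 May 2003: 139 days → €133500 × 2.6% × 139/365 = €1321.8329
Mapleholm County, 20 May – 31 December 2003: 226 days → €133500 × 3% × 226/365 = €2479.8082
Total = €3801.6411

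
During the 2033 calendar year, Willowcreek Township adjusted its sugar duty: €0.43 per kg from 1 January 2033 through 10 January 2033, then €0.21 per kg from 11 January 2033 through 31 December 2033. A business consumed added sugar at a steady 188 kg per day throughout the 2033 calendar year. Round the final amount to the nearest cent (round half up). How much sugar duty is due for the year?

€14,823.80

1 January – 10 January 2033: 10 days × 188 kg/day = 1,880 kg at €0.43/kg → €808.40
11 January – 31 December 2033: 355 days × 188 kg/day = 66,740 kg at €0.21/kg → €14,015.40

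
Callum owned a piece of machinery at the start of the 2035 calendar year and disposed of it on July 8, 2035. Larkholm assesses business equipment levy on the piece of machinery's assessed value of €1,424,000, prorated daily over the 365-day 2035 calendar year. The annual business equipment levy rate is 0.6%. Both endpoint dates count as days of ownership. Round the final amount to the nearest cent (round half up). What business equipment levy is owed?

Days held (January 1 – July 8, 2035): 189 out of 365
Tax = €1,424,000 × 0.6% × 189/365 = €4,424.1534

€4,424.15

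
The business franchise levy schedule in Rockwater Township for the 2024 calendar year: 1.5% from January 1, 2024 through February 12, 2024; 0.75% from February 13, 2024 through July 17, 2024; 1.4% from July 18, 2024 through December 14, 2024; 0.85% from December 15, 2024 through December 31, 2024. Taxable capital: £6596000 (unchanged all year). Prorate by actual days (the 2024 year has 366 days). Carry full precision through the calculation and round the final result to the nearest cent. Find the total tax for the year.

January 1 – February 12, 2024: 43 days at 1.5% → £6596000 × 1.5% × 43/366 = £11624.0984
February 13 – July 17, 2024: 156 days at 0.75% → £6596000 × 0.75% × 156/366 = £21085.5738
July 18 – December 14, 2024: 150 days at 1.4% → £6596000 × 1.4% × 150/366 = £37845.9016
December 15 – December 31, 2024: 17 days at 0.85% → £6596000 × 0.85% × 17/366 = £2604.1585
Total = £73159.7322

£73159.73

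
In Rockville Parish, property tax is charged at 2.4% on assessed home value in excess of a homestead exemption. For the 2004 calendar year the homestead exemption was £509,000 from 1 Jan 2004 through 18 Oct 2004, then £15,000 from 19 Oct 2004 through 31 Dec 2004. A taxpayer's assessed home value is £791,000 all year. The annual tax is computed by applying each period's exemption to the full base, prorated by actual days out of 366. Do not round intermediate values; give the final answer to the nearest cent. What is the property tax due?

1 Jan – 18 Oct 2004: 292 days, exemption £509,000 → (£791,000 − £509,000) × 2.4% × 292/366 = £5,399.6066
19 Oct – 31 Dec 2004: 74 days, exemption £15,000 → (£791,000 − £15,000) × 2.4% × 74/366 = £3,765.5082
Total = £9,165.1148

£9,165.11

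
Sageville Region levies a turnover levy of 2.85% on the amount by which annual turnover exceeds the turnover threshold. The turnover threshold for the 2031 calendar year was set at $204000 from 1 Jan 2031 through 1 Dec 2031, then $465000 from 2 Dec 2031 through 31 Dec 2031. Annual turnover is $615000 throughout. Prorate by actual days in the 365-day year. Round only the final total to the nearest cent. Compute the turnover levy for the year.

$11102.12

1 Jan – 1 Dec 2031: 335 days, exemption $204000 → ($615000 − $204000) × 2.85% × 335/365 = $10750.7466
2 Dec – 31 Dec 2031: 30 days, exemption $465000 → ($615000 − $465000) × 2.85% × 30/365 = $351.3699
Total = $11102.1164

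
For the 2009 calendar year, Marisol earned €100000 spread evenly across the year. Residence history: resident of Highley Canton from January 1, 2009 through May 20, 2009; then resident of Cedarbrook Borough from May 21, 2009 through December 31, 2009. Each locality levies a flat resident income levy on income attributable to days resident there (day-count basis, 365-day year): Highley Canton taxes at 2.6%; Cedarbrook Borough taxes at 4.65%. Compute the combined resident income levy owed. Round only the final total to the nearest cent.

Highley Canton, January 1 – May 20, 2009: 140 days → €100000 × 2.6% × 140/365 = €997.2603
Cedarbrook Borough, May 21 – December 31, 2009: 225 days → €100000 × 4.65% × 225/365 = €2866.4384
Total = €3863.6986

€3863.70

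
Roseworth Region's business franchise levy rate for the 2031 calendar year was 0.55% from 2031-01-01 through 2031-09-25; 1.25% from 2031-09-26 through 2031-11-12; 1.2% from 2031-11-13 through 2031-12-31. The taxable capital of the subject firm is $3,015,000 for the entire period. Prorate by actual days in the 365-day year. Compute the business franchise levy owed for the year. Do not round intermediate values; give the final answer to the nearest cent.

$21,988.85

2031-01-01 to 2031-09-25: 268 days at 0.55% → $3,015,000 × 0.55% × 268/365 = $12,175.6438
2031-09-26 to 2031-11-12: 48 days at 1.25% → $3,015,000 × 1.25% × 48/365 = $4,956.1644
2031-11-13 to 2031-12-31: 49 days at 1.2% → $3,015,000 × 1.2% × 49/365 = $4,857.0411
Total = $21,988.8493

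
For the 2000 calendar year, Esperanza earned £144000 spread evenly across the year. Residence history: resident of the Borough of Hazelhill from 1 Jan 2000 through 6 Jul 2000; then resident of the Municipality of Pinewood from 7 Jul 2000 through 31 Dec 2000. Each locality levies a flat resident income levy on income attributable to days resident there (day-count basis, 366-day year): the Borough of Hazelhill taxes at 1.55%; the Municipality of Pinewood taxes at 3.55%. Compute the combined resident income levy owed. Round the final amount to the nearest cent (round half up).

The Borough of Hazelhill, 1 Jan – 6 Jul 2000: 188 days → £144000 × 1.55% × 188/366 = £1146.4918
The Municipality of Pinewood, 7 Jul – 31 Dec 2000: 178 days → £144000 × 3.55% × 178/366 = £2486.1639
Total = £3632.6557

£3632.66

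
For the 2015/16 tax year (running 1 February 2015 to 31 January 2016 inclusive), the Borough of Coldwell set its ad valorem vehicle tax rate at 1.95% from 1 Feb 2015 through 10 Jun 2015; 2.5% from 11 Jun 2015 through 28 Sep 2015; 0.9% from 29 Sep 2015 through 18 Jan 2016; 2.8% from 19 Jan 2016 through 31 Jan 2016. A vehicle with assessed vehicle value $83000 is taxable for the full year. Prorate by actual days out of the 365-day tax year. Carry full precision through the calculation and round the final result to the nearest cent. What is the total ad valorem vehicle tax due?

1 Feb – 10 Jun 2015: 130 days at 1.95% → $83000 × 1.95% × 130/365 = $576.4521
11 Jun – 28 Sep 2015: 110 days at 2.5% → $83000 × 2.5% × 110/365 = $625.3425
29 Sep 2015 – 18 Jan 2016: 112 days at 0.9% → $83000 × 0.9% × 112/365 = $229.2164
19 Jan – 31 Jan 2016: 13 days at 2.8% → $83000 × 2.8% × 13/365 = $82.7726
Total = $1513.7836

$1513.78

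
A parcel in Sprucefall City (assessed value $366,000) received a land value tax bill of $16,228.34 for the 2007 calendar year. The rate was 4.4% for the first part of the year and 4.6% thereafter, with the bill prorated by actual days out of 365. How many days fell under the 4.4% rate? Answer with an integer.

Let d = days at the first rate; then 365 − d days at the second rate.
$366,000 × [4.4%·d + 4.6%·(365−d)] / 365 = $16,228.34
Solving gives d = 303, so the new rate took effect on 31 Oct 2007.

303 days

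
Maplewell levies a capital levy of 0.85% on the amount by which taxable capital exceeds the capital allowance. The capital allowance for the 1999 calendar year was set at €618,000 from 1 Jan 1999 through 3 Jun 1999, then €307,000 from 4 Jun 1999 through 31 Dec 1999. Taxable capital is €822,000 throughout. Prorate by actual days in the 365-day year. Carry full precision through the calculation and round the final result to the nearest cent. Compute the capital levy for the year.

1 Jan – 3 Jun 1999: 154 days, exemption €618,000 → (€822,000 − €618,000) × 0.85% × 154/365 = €731.6055
4 Jun – 31 Dec 1999: 211 days, exemption €307,000 → (€822,000 − €307,000) × 0.85% × 211/365 = €2,530.5548
Total = €3,262.1603

€3,262.16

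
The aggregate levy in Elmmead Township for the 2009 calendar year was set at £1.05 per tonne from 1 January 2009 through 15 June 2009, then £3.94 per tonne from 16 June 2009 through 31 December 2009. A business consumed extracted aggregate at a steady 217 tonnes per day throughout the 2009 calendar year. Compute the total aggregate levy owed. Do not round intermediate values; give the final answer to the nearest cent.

£207,964.12

1 January – 15 June 2009: 166 days × 217 tonnes/day = 36,022 tonnes at £1.05/tonne → £37,823.10
16 June – 31 December 2009: 199 days × 217 tonnes/day = 43,183 tonnes at £3.94/tonne → £170,141.02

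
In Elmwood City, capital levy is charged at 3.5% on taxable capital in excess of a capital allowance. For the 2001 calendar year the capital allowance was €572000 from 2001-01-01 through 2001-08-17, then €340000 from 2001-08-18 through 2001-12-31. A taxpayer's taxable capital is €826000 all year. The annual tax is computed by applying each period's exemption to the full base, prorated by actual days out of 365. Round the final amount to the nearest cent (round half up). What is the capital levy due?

2001-01-01 to 2001-08-17: 229 days, exemption €572000 → (€826000 − €572000) × 3.5% × 229/365 = €5577.5616
2001-08-18 to 2001-12-31: 136 days, exemption €340000 → (€826000 − €340000) × 3.5% × 136/365 = €6337.9726
Total = €11915.5342

€11915.53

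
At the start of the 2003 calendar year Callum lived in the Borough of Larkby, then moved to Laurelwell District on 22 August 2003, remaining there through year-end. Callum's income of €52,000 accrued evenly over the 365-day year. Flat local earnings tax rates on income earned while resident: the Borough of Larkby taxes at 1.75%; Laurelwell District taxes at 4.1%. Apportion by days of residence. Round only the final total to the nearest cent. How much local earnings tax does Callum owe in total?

The Borough of Larkby, 1 January – 21 August 2003: 233 days → €52,000 × 1.75% × 233/365 = €580.9041
Laurelwell District, 22 August – 31 December 2003: 132 days → €52,000 × 4.1% × 132/365 = €771.0247
Total = €1,351.9288

€1,351.93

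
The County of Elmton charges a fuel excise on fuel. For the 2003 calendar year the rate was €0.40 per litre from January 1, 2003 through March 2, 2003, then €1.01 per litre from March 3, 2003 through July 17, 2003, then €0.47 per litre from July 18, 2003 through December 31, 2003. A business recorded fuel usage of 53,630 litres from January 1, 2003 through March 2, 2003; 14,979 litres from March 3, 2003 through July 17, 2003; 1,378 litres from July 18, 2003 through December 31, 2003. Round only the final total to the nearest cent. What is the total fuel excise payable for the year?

€37,228.45

January 1 – March 2, 2003: 53,630 litres at €0.40/litre → €21,452.00
March 3 – July 17, 2003: 14,979 litres at €1.01/litre → €15,128.79
July 18 – December 31, 2003: 1,378 litres at €0.47/litre → €647.66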